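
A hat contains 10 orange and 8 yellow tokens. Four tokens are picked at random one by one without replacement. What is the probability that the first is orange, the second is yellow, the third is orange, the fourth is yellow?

Multiply the conditional probability of each draw in order, without replacement, so each draw removes one from its color and from the total.
P = (10/18) · (8/17) · (9/16) · (7/15) = 7/102 ≈ 0.0686.

7/102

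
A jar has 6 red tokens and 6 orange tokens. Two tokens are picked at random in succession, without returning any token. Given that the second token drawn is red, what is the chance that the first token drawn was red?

5/11

P(first=red and the second token drawn is red) = (6/12)·(5/11) = 5/22.
P(the second token drawn is red) = Σ over first color = 5/22 + 3/11 = 1/2.
By Bayes, P(first=red | the second token drawn is red) = 5/22 / 1/2 = 5/11 ≈ 0.4545.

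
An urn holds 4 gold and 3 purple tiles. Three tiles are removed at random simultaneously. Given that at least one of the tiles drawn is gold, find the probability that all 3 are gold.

2/17

P(all 3 gold) = C(4,3)/C(7,3) = 4/35; P(at least one gold) = 1 − C(3,3)/C(7,3) = 34/35.
Since 'all 3 gold' ⊆ 'at least one gold', P(all 3 | at least one) = 4/35 / 34/35 = 2/17 ≈ 0.1176.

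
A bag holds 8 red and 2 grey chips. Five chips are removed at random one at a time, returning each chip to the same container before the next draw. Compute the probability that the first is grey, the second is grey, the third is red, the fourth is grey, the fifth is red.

16/3125

Multiply the conditional probability of each draw in order, with replacement (the composition resets each draw).
P = (2/10) · (2/10) · (8/10) · (2/10) · (8/10) = 16/3125 ≈ 0.0051.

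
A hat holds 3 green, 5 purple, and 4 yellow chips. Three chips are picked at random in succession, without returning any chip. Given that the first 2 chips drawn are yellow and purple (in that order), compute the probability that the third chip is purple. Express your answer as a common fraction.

After removing 1 purple, 1 yellow, the hat has 4 purple out of 10 remaining.
P(third is purple | given) = 4/10 = 2/5 ≈ 0.4000.

2/5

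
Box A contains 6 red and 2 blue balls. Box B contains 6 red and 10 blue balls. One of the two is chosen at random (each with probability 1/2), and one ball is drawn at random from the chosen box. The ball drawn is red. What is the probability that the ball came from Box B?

P(red | Box A) = 3/4; P(red | Box B) = 3/8.
P(red) = 1/2·3/4 + 1/2·3/8 = 9/16.
By Bayes' rule, P(Box B | red) = 3/16 / 9/16 = 1/3 ≈ 0.3333.

1/3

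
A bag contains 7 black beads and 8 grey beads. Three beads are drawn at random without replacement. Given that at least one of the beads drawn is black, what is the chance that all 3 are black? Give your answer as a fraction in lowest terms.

5/57

P(all 3 black) = C(7,3)/C(15,3) = 1/13; P(at least one black) = 1 − C(8,3)/C(15,3) = 57/65.
Since 'all 3 black' ⊆ 'at least one black', P(all 3 | at least one) = 1/13 / 57/65 = 5/57 ≈ 0.0877.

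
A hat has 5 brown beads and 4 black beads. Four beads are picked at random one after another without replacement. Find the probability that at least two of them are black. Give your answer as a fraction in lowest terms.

9/14

Sum the hypergeometric tail for j = 2,…,4 black beads.
Favorable = C(4,2)·C(5,2) + C(4,3)·C(5,1) + C(4,4)·C(5,0) = 81; total = C(9,4) = 126.
P = 81/126 = 9/14 ≈ 0.6429.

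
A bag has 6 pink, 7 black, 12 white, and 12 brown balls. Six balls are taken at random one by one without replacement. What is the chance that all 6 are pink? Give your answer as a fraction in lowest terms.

Unordered draws without replacement: count favorable combinations over C(37,6).
Favorable = C(6,6) · C(7,0) · C(12,0) · C(12,0) = 1; total = C(37,6) = 2324784.
P = 1/2324784 = 1/2324784 ≈ 0.0000.

1/2324784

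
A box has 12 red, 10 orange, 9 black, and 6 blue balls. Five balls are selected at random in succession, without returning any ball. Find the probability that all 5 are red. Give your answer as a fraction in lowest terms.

Unordered draws without replacement: count favorable combinations over C(37,5).
Favorable = C(12,5) · C(10,0) · C(9,0) · C(6,0) = 792; total = C(37,5) = 435897.
P = 792/435897 = 8/4403 ≈ 0.0018.

8/4403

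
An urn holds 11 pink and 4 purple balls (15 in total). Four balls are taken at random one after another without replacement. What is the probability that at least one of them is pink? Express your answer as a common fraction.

Use the complement: P(at least one pink) = 1 − P(no pink).
P(none) = C(4,4)/C(15,4) = 1/1365.
So P = 1 − 1/1365 = 1364/1365 ≈ 0.9993.

1364/1365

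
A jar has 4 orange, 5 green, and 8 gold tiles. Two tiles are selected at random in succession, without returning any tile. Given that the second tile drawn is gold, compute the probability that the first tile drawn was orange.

P(first=orange and the second tile drawn is gold) = (4/17)·(8/16) = 2/17.
P(the second tile drawn is gold) = Σ over first color = 2/17 + 5/34 + 7/34 = 8/17.
By Bayes, P(first=orange | the second tile drawn is gold) = 2/17 / 8/17 = 1/4 ≈ 0.2500.

1/4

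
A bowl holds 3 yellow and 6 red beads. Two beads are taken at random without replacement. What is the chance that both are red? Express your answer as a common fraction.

5/12

Unordered draws without replacement: count favorable combinations over C(9,2).
Favorable = C(3,0) · C(6,2) = 15; total = C(9,2) = 36.
P = 15/36 = 5/12 ≈ 0.4167.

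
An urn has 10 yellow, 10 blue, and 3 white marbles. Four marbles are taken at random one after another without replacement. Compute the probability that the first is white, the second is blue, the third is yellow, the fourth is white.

5/1771

Multiply the conditional probability of each draw in order, without replacement, so each draw removes one from its color and from the total.
P = (3/23) · (10/22) · (10/21) · (2/20) = 5/1771 ≈ 0.0028.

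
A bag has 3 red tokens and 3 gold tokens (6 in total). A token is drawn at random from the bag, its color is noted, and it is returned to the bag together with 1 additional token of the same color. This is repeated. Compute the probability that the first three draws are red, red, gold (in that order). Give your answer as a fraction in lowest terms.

3/28

Track the composition after each reinforcement of +1.
P = (3/6) · (4/7) · (3/8) = 3/28 ≈ 0.1071.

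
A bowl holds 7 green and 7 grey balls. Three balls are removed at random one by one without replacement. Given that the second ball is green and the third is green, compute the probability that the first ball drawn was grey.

7/12

P(first=grey and the second ball is green and the third is green) = (7/14)·(7/13)·(6/12) = 7/52.
P(E) = Σ over first color = 5/52 + 7/52 = 3/13.
By Bayes, P(first=grey | E) = 7/52 / 3/13 = 7/12 ≈ 0.5833.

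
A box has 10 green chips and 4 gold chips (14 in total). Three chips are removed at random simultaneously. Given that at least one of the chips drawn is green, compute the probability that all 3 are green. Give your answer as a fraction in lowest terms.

P(all 3 green) = C(10,3)/C(14,3) = 30/91; P(at least one green) = 1 − C(4,3)/C(14,3) = 90/91.
Since 'all 3 green' ⊆ 'at least one green', P(all 3 | at least one) = 30/91 / 90/91 = 1/3 ≈ 0.3333.

1/3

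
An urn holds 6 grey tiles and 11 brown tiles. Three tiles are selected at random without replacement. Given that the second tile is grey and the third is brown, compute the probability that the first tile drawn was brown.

P(first=brown and the second tile is grey and the third is brown) = (11/17)·(6/16)·(10/15) = 11/68.
P(E) = Σ over first color = 11/136 + 11/68 = 33/136.
By Bayes, P(first=brown | E) = 11/68 / 33/136 = 2/3 ≈ 0.6667.

2/3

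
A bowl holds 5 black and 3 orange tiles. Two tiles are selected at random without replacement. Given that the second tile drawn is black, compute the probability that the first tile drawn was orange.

3/7

P(first=orange and the second tile drawn is black) = (3/8)·(5/7) = 15/56.
P(the second tile drawn is black) = Σ over first color = 5/14 + 15/56 = 5/8.
By Bayes, P(first=orange | the second tile drawn is black) = 15/56 / 5/8 = 3/7 ≈ 0.4286.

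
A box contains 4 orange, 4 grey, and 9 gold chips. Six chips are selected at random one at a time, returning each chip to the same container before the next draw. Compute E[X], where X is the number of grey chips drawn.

By linearity of expectation, E[X] = Σ P(draw i is grey); each independent draw has P(grey) = 4/17.
E[X] = 6 · 4/17 = 24/17 ≈ 1.4118.

24/17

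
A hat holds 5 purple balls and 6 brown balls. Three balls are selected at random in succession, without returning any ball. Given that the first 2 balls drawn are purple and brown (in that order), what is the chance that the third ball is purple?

4/9

After removing 1 purple, 1 brown, the hat has 4 purple out of 9 remaining.
P(third is purple | given) = 4/9 ≈ 0.4444.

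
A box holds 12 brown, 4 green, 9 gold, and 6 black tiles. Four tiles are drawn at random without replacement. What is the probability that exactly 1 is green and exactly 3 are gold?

48/4495

Unordered draws without replacement: count favorable combinations over C(31,4).
Favorable = C(12,0) · C(4,1) · C(9,3) · C(6,0) = 336; total = C(31,4) = 31465.
P = 336/31465 = 48/4495 ≈ 0.0107.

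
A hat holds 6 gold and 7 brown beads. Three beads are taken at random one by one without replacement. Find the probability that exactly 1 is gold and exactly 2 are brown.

Unordered draws without replacement: count favorable combinations over C(13,3).
Favorable = C(6,1) · C(7,2) = 126; total = C(13,3) = 286.
P = 126/286 = 63/143 ≈ 0.4406.

63/143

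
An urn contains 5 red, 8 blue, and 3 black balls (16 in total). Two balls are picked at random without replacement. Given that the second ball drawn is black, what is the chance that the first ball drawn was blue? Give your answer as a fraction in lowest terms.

8/15

P(first=blue and the second ball drawn is black) = (8/16)·(3/15) = 1/10.
P(the second ball drawn is black) = Σ over first color = 1/16 + 1/10 + 1/40 = 3/16.
By Bayes, P(first=blue | the second ball drawn is black) = 1/10 / 3/16 = 8/15 ≈ 0.5333.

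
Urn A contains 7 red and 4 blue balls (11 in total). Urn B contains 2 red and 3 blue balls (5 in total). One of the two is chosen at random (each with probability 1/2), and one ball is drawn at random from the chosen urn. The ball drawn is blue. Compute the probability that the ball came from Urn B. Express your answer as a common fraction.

P(blue | Urn A) = 4/11; P(blue | Urn B) = 3/5.
P(blue) = 1/2·4/11 + 1/2·3/5 = 53/110.
By Bayes' rule, P(Urn B | blue) = 3/10 / 53/110 = 33/53 ≈ 0.6226.

33/53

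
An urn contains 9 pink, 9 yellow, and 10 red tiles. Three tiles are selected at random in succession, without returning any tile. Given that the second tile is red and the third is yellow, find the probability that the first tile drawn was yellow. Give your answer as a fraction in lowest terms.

P(first=yellow and the second tile is red and the third is yellow) = (9/28)·(10/27)·(8/26) = 10/273.
P(E) = Σ over first color = 15/364 + 10/273 + 15/364 = 5/42.
By Bayes, P(first=yellow | E) = 10/273 / 5/42 = 4/13 ≈ 0.3077.

4/13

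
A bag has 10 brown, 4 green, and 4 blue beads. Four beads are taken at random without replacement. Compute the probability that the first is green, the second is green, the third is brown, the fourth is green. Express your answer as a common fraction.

Multiply the conditional probability of each draw in order, without replacement, so each draw removes one from its color and from the total.
P = (4/18) · (3/17) · (10/16) · (2/15) = 1/306 ≈ 0.0033.

1/306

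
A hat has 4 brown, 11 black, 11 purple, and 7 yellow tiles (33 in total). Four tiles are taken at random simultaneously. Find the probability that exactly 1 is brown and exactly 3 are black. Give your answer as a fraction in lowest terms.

Unordered draws without replacement: count favorable combinations over C(33,4).
Favorable = C(4,1) · C(11,3) · C(11,0) · C(7,0) = 660; total = C(33,4) = 40920.
P = 660/40920 = 1/62 ≈ 0.0161.

1/62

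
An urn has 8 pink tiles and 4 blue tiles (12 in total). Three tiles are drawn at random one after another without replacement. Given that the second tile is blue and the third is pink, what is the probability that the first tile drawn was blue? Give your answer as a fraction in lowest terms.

P(first=blue and the second tile is blue and the third is pink) = (4/12)·(3/11)·(8/10) = 4/55.
P(E) = Σ over first color = 28/165 + 4/55 = 8/33.
By Bayes, P(first=blue | E) = 4/55 / 8/33 = 3/10 ≈ 0.3000.

3/10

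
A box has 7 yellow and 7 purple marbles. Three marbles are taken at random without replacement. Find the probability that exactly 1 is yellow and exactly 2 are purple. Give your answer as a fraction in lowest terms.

21/52

Unordered draws without replacement: count favorable combinations over C(14,3).
Favorable = C(7,1) · C(7,2) = 147; total = C(14,3) = 364.
P = 147/364 = 21/52 ≈ 0.4038.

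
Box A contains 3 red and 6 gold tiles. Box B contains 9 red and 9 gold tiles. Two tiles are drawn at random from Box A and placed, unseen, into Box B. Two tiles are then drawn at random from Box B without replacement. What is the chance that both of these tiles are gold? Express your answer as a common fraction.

581/2280

Condition on how many of the transferred tiles are gold (from Box A: 6 gold of 9; then Box B has 20 total).
  0 gold: C(6,0)C(3,2)/C(9,2) = 1/12; then P = C(9,2)/C(20,2) = 18/95
  1 gold: C(6,1)C(3,1)/C(9,2) = 1/2; then P = C(10,2)/C(20,2) = 9/38
  2 gold: C(6,2)C(3,0)/C(9,2) = 5/12; then P = C(11,2)/C(20,2) = 11/38
P(both gold) = 581/2280 ≈ 0.2548.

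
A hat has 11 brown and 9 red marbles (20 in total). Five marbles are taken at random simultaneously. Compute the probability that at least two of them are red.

Sum the hypergeometric tail for j = 2,…,5 red marbles.
Favorable = C(9,2)·C(11,3) + C(9,3)·C(11,2) + C(9,4)·C(11,1) + C(9,5)·C(11,0) = 12072; total = C(20,5) = 15504.
P = 12072/15504 = 503/646 ≈ 0.7786.

503/646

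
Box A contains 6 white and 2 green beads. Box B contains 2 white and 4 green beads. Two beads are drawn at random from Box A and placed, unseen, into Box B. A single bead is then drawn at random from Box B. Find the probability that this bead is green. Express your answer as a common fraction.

9/16

Condition on how many of the transferred beads are green (from Box A: 2 green of 8; then Box B has 8 total).
  0 green: C(2,0)C(6,2)/C(8,2) = 15/28; then P = 4/8
  1 green: C(2,1)C(6,1)/C(8,2) = 3/7; then P = 5/8
  2 green: C(2,2)C(6,0)/C(8,2) = 1/28; then P = 6/8
P(green from Box B) = 9/16 ≈ 0.5625.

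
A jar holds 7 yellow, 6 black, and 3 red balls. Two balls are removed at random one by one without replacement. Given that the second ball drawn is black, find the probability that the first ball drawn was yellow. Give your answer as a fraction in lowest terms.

7/15

P(first=yellow and the second ball drawn is black) = (7/16)·(6/15) = 7/40.
P(the second ball drawn is black) = Σ over first color = 7/40 + 1/8 + 3/40 = 3/8.
By Bayes, P(first=yellow | the second ball drawn is black) = 7/40 / 3/8 = 7/15 ≈ 0.4667.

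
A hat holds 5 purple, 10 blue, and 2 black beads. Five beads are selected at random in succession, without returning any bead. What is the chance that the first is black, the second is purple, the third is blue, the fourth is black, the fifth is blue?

Multiply the conditional probability of each draw in order, without replacement, so each draw removes one from its color and from the total.
P = (2/17) · (5/16) · (10/15) · (1/14) · (9/13) = 15/12376 ≈ 0.0012.

15/12376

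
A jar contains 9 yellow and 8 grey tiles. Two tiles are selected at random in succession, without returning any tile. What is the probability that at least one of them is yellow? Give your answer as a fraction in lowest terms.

27/34

Use the complement: P(at least one yellow) = 1 − P(no yellow).
P(none) = C(8,2)/C(17,2) = 28/136.
So P = 1 − 28/136 = 27/34 ≈ 0.7941.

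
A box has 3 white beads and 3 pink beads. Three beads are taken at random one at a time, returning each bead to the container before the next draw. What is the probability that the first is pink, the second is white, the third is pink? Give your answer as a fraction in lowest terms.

Multiply the conditional probability of each draw in order, with replacement (the composition resets each draw).
P = (3/6) · (3/6) · (3/6) = 1/8 ≈ 0.1250.

1/8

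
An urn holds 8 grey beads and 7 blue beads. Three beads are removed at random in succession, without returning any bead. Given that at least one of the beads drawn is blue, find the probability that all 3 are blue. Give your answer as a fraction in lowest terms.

P(all 3 blue) = C(7,3)/C(15,3) = 1/13; P(at least one blue) = 1 − C(8,3)/C(15,3) = 57/65.
Since 'all 3 blue' ⊆ 'at least one blue', P(all 3 | at least one) = 1/13 / 57/65 = 5/57 ≈ 0.0877.

5/57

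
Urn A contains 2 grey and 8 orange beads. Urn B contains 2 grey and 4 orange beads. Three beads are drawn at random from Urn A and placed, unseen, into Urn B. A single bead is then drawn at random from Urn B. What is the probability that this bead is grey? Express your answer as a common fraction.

Condition on how many of the transferred beads are grey (from Urn A: 2 grey of 10; then Urn B has 9 total).
  0 grey: C(2,0)C(8,3)/C(10,3) = 7/15; then P = 2/9
  1 grey: C(2,1)C(8,2)/C(10,3) = 7/15; then P = 3/9
  2 grey: C(2,2)C(8,1)/C(10,3) = 1/15; then P = 4/9
P(grey from Urn B) = 13/45 ≈ 0.2889.

13/45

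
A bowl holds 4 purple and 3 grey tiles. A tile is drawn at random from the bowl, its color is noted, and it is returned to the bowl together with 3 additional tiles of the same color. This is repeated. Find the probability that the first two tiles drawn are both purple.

2/5

After a purple draw the bowl holds 7 purple out of 10.
P = (4/7)·(7/10) = 2/5 ≈ 0.4000.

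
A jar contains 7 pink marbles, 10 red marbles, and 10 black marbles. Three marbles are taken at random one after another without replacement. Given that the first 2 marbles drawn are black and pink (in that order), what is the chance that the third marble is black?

9/25

After removing 1 pink, 1 black, the jar has 9 black out of 25 remaining.
P(third is black | given) = 9/25 ≈ 0.3600.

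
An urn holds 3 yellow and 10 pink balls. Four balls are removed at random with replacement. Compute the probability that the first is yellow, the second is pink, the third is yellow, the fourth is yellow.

270/28561

Multiply the conditional probability of each draw in order, with replacement (the composition resets each draw).
P = (3/13) · (10/13) · (3/13) · (3/13) = 270/28561 ≈ 0.0095.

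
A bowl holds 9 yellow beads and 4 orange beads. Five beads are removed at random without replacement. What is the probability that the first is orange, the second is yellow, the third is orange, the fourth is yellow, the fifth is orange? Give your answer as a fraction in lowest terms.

Multiply the conditional probability of each draw in order, without replacement, so each draw removes one from its color and from the total.
P = (4/13) · (9/12) · (3/11) · (8/10) · (2/9) = 8/715 ≈ 0.0112.

8/715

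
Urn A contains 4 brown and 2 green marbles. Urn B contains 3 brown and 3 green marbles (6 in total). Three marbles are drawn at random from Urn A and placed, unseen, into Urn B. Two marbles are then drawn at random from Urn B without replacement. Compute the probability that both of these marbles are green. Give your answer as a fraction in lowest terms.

31/180

Condition on how many of the transferred marbles are green (from Urn A: 2 green of 6; then Urn B has 9 total).
  0 green: C(2,0)C(4,3)/C(6,3) = 1/5; then P = C(3,2)/C(9,2) = 1/12
  1 green: C(2,1)C(4,2)/C(6,3) = 3/5; then P = C(4,2)/C(9,2) = 1/6
  2 green: C(2,2)C(4,1)/C(6,3) = 1/5; then P = C(5,2)/C(9,2) = 5/18
P(both green) = 31/180 ≈ 0.1722.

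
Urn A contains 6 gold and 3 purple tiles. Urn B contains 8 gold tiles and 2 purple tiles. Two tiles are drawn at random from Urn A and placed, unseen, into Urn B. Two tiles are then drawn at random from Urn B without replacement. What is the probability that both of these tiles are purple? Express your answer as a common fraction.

Condition on how many of the transferred tiles are purple (from Urn A: 3 purple of 9; then Urn B has 12 total).
  0 purple: C(3,0)C(6,2)/C(9,2) = 5/12; then P = C(2,2)/C(12,2) = 1/66
  1 purple: C(3,1)C(6,1)/C(9,2) = 1/2; then P = C(3,2)/C(12,2) = 1/22
  2 purple: C(3,2)C(6,0)/C(9,2) = 1/12; then P = C(4,2)/C(12,2) = 1/11
P(both purple) = 29/792 ≈ 0.0366.

29/792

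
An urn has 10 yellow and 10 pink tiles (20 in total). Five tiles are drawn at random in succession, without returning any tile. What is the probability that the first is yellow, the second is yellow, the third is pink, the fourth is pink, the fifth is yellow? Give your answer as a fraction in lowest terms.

Multiply the conditional probability of each draw in order, without replacement, so each draw removes one from its color and from the total.
P = (10/20) · (9/19) · (10/18) · (9/17) · (8/16) = 45/1292 ≈ 0.0348.

45/1292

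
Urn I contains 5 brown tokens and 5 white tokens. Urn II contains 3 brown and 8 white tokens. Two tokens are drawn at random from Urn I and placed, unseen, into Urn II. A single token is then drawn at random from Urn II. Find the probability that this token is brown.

Condition on how many of the transferred tokens are brown (from Urn I: 5 brown of 10; then Urn II has 13 total).
  0 brown: C(5,0)C(5,2)/C(10,2) = 2/9; then P = 3/13
  1 brown: C(5,1)C(5,1)/C(10,2) = 5/9; then P = 4/13
  2 brown: C(5,2)C(5,0)/C(10,2) = 2/9; then P = 5/13
P(brown from Urn II) = 4/13 ≈ 0.3077.

4/13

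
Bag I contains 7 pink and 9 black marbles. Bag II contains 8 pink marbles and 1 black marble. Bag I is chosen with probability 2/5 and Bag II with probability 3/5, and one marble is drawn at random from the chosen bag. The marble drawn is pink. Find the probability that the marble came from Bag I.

P(pink | Bag I) = 7/16; P(pink | Bag II) = 8/9.
P(pink) = 2/5·7/16 + 3/5·8/9 = 17/24.
By Bayes' rule, P(Bag I | pink) = 7/40 / 17/24 = 21/85 ≈ 0.2471.

21/85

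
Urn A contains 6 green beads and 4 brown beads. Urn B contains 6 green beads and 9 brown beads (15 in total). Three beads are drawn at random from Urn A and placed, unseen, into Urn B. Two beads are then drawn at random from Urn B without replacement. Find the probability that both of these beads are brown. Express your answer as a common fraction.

Condition on how many of the transferred beads are brown (from Urn A: 4 brown of 10; then Urn B has 18 total).
  0 brown: C(4,0)C(6,3)/C(10,3) = 1/6; then P = C(9,2)/C(18,2) = 4/17
  1 brown: C(4,1)C(6,2)/C(10,3) = 1/2; then P = C(10,2)/C(18,2) = 5/17
  2 brown: C(4,2)C(6,1)/C(10,3) = 3/10; then P = C(11,2)/C(18,2) = 55/153
  3 brown: C(4,3)C(6,0)/C(10,3) = 1/30; then P = C(12,2)/C(18,2) = 22/51
P(both brown) = 236/765 ≈ 0.3085.

236/765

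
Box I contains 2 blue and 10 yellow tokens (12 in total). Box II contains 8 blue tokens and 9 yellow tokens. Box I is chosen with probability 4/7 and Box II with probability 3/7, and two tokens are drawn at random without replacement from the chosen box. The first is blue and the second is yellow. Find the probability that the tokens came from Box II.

891/1571

P(E | Box I) = 5/33; P(E | Box II) = 9/34.
P(E) = 4/7·5/33 + 3/7·9/34 = 1571/7854.
By Bayes' rule, P(Box II | E) = 27/238 / 1571/7854 = 891/1571 ≈ 0.5672.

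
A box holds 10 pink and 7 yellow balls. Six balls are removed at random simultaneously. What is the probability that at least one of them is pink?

Use the complement: P(at least one pink) = 1 − P(no pink).
P(none) = C(7,6)/C(17,6) = 7/12376.
So P = 1 − 7/12376 = 1767/1768 ≈ 0.9994.

1767/1768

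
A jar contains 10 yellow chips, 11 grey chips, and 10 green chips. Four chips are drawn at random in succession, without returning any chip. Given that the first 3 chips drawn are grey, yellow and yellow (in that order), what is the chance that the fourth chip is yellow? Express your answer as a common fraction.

2/7

After removing 2 yellow, 1 grey, the jar has 8 yellow out of 28 remaining.
P(fourth is yellow | given) = 8/28 = 2/7 ≈ 0.2857.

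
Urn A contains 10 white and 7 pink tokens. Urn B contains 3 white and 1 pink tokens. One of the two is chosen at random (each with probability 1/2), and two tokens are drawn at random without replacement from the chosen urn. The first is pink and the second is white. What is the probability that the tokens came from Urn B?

P(E | Urn A) = 35/136; P(E | Urn B) = 1/4.
P(E) = 1/2·35/136 + 1/2·1/4 = 69/272.
By Bayes' rule, P(Urn B | E) = 1/8 / 69/272 = 34/69 ≈ 0.4928.

34/69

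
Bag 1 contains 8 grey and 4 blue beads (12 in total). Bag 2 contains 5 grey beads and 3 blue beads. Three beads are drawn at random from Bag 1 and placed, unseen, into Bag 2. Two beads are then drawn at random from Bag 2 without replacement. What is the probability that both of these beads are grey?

Condition on how many of the transferred beads are grey (from Bag 1: 8 grey of 12; then Bag 2 has 11 total).
  0 grey: C(8,0)C(4,3)/C(12,3) = 1/55; then P = C(5,2)/C(11,2) = 2/11
  1 grey: C(8,1)C(4,2)/C(12,3) = 12/55; then P = C(6,2)/C(11,2) = 3/11
  2 grey: C(8,2)C(4,1)/C(12,3) = 28/55; then P = C(7,2)/C(11,2) = 21/55
  3 grey: C(8,3)C(4,0)/C(12,3) = 14/55; then P = C(8,2)/C(11,2) = 28/55
P(both grey) = 234/605 ≈ 0.3868.

234/605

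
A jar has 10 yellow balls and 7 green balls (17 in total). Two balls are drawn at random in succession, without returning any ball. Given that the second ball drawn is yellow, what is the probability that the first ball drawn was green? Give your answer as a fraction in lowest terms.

7/16

P(first=green and the second ball drawn is yellow) = (7/17)·(10/16) = 35/136.
P(the second ball drawn is yellow) = Σ over first color = 45/136 + 35/136 = 10/17.
By Bayes, P(first=green | the second ball drawn is yellow) = 35/136 / 10/17 = 7/16 ≈ 0.4375.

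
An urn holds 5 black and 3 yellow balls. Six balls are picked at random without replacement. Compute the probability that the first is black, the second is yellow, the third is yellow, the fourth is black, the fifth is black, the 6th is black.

1/28

Multiply the conditional probability of each draw in order, without replacement, so each draw removes one from its color and from the total.
P = (5/8) · (3/7) · (2/6) · (4/5) · (3/4) · (2/3) = 1/28 ≈ 0.0357.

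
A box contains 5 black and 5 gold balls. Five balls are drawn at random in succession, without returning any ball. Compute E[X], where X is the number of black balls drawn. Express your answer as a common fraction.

5/2

By linearity of expectation, E[X] = Σ P(draw i is black); by symmetry each draw (even without replacement) has P(black) = 5/10.
E[X] = 5 · 5/10 = 5/2 ≈ 2.5000.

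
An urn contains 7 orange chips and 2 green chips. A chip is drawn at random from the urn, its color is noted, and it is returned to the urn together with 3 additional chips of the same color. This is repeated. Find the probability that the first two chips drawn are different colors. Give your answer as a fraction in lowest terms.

7/27

Either green then orange, or orange then green; after the first draw the total is 12.
P = (2/9)·(7/12) + (7/9)·(2/12) = 7/27 ≈ 0.2593.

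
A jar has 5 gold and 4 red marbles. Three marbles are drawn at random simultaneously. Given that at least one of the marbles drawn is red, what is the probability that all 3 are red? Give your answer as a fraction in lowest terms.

2/37

P(all 3 red) = C(4,3)/C(9,3) = 1/21; P(at least one red) = 1 − C(5,3)/C(9,3) = 37/42.
Since 'all 3 red' ⊆ 'at least one red', P(all 3 | at least one) = 1/21 / 37/42 = 2/37 ≈ 0.0541.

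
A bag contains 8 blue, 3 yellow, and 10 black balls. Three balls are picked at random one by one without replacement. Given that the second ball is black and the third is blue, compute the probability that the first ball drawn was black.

P(first=black and the second ball is black and the third is blue) = (10/21)·(9/20)·(8/19) = 12/133.
P(E) = Σ over first color = 4/57 + 4/133 + 12/133 = 4/21.
By Bayes, P(first=black | E) = 12/133 / 4/21 = 9/19 ≈ 0.4737.

9/19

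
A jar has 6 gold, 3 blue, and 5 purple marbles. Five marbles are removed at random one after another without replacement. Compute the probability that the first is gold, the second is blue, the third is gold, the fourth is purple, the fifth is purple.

Multiply the conditional probability of each draw in order, without replacement, so each draw removes one from its color and from the total.
P = (6/14) · (3/13) · (5/12) · (5/11) · (4/10) = 15/2002 ≈ 0.0075.

15/2002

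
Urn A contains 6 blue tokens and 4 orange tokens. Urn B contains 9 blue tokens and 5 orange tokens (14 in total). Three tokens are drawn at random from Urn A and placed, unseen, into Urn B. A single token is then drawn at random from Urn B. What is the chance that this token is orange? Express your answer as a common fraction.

31/85

Condition on how many of the transferred tokens are orange (from Urn A: 4 orange of 10; then Urn B has 17 total).
  0 orange: C(4,0)C(6,3)/C(10,3) = 1/6; then P = 5/17
  1 orange: C(4,1)C(6,2)/C(10,3) = 1/2; then P = 6/17
  2 orange: C(4,2)C(6,1)/C(10,3) = 3/10; then P = 7/17
  3 orange: C(4,3)C(6,0)/C(10,3) = 1/30; then P = 8/17
P(orange from Urn B) = 31/85 ≈ 0.3647.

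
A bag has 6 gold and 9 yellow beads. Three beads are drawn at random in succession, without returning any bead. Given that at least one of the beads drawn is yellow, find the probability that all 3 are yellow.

28/145

P(all 3 yellow) = C(9,3)/C(15,3) = 12/65; P(at least one yellow) = 1 − C(6,3)/C(15,3) = 87/91.
Since 'all 3 yellow' ⊆ 'at least one yellow', P(all 3 | at least one) = 12/65 / 87/91 = 28/145 ≈ 0.1931.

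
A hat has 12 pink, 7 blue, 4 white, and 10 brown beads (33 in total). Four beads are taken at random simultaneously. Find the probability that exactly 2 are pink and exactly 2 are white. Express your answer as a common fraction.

3/310

Unordered draws without replacement: count favorable combinations over C(33,4).
Favorable = C(12,2) · C(7,0) · C(4,2) · C(10,0) = 396; total = C(33,4) = 40920.
P = 396/40920 = 3/310 ≈ 0.0097.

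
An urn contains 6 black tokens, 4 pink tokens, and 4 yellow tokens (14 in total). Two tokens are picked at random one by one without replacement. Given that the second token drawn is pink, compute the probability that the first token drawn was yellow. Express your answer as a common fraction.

P(first=yellow and the second token drawn is pink) = (4/14)·(4/13) = 8/91.
P(the second token drawn is pink) = Σ over first color = 12/91 + 6/91 + 8/91 = 2/7.
By Bayes, P(first=yellow | the second token drawn is pink) = 8/91 / 2/7 = 4/13 ≈ 0.3077.

4/13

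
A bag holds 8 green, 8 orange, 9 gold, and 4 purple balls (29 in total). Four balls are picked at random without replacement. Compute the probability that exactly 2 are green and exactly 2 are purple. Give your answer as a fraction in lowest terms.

8/1131

Unordered draws without replacement: count favorable combinations over C(29,4).
Favorable = C(8,2) · C(8,0) · C(9,0) · C(4,2) = 168; total = C(29,4) = 23751.
P = 168/23751 = 8/1131 ≈ 0.0071.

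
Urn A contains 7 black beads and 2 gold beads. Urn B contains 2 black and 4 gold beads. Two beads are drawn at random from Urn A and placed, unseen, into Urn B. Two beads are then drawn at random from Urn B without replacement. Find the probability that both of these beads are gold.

Condition on how many of the transferred beads are gold (from Urn A: 2 gold of 9; then Urn B has 8 total).
  0 gold: C(2,0)C(7,2)/C(9,2) = 7/12; then P = C(4,2)/C(8,2) = 3/14
  1 gold: C(2,1)C(7,1)/C(9,2) = 7/18; then P = C(5,2)/C(8,2) = 5/14
  2 gold: C(2,2)C(7,0)/C(9,2) = 1/36; then P = C(6,2)/C(8,2) = 15/28
P(both gold) = 281/1008 ≈ 0.2788.

281/1008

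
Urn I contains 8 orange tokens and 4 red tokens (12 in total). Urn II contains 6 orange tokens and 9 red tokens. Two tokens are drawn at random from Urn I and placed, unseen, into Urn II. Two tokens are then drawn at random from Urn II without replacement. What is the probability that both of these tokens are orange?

773/4488

Condition on how many of the transferred tokens are orange (from Urn I: 8 orange of 12; then Urn II has 17 total).
  0 orange: C(8,0)C(4,2)/C(12,2) = 1/11; then P = C(6,2)/C(17,2) = 15/136
  1 orange: C(8,1)C(4,1)/C(12,2) = 16/33; then P = C(7,2)/C(17,2) = 21/136
  2 orange: C(8,2)C(4,0)/C(12,2) = 14/33; then P = C(8,2)/C(17,2) = 7/34
P(both orange) = 773/4488 ≈ 0.1722.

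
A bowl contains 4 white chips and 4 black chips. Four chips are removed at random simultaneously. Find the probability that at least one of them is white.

69/70

Use the complement: P(at least one white) = 1 − P(no white).
P(none) = C(4,4)/C(8,4) = 1/70.
So P = 1 − 1/70 = 69/70 ≈ 0.9857.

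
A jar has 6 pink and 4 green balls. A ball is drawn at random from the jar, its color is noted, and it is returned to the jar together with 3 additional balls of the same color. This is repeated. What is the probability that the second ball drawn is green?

2/5

Condition on the first draw. If first is green (prob 4/10), second-green has prob (7)/(13); if not (prob 6/10), it has prob 4/(13).
P = (4/10)·(7/13) + (6/10)·(4/13) = 2/5 ≈ 0.4000.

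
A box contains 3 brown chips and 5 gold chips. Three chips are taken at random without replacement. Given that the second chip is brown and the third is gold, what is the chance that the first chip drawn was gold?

2/3

P(first=gold and the second chip is brown and the third is gold) = (5/8)·(3/7)·(4/6) = 5/28.
P(E) = Σ over first color = 5/56 + 5/28 = 15/56.
By Bayes, P(first=gold | E) = 5/28 / 15/56 = 2/3 ≈ 0.6667.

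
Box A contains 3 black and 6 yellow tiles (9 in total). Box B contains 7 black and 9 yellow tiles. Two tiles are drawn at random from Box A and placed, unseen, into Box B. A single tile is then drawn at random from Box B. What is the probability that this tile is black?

23/54

Condition on how many of the transferred tiles are black (from Box A: 3 black of 9; then Box B has 18 total).
  0 black: C(3,0)C(6,2)/C(9,2) = 5/12; then P = 7/18
  1 black: C(3,1)C(6,1)/C(9,2) = 1/2; then P = 8/18
  2 black: C(3,2)C(6,0)/C(9,2) = 1/12; then P = 9/18
P(black from Box B) = 23/54 ≈ 0.4259.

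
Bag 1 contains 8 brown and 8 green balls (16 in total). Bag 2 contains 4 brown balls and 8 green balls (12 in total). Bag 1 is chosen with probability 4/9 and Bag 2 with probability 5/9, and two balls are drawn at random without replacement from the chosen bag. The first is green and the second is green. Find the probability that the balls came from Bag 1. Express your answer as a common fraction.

11/36

P(E | Bag 1) = 7/30; P(E | Bag 2) = 14/33.
P(E) = 4/9·7/30 + 5/9·14/33 = 56/165.
By Bayes' rule, P(Bag 1 | E) = 14/135 / 56/165 = 11/36 ≈ 0.3056.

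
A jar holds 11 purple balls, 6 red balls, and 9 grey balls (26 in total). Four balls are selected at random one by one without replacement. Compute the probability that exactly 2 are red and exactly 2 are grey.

Unordered draws without replacement: count favorable combinations over C(26,4).
Favorable = C(11,0) · C(6,2) · C(9,2) = 540; total = C(26,4) = 14950.
P = 540/14950 = 54/1495 ≈ 0.0361.

54/1495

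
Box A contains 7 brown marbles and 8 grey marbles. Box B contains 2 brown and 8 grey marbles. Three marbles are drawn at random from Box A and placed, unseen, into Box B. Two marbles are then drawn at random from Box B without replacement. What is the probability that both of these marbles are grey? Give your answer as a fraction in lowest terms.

Condition on how many of the transferred marbles are grey (from Box A: 8 grey of 15; then Box B has 13 total).
  0 grey: C(8,0)C(7,3)/C(15,3) = 1/13; then P = C(8,2)/C(13,2) = 14/39
  1 grey: C(8,1)C(7,2)/C(15,3) = 24/65; then P = C(9,2)/C(13,2) = 6/13
  2 grey: C(8,2)C(7,1)/C(15,3) = 28/65; then P = C(10,2)/C(13,2) = 15/26
  3 grey: C(8,3)C(7,0)/C(15,3) = 8/65; then P = C(11,2)/C(13,2) = 55/78
P(both grey) = 8/15 ≈ 0.5333.

8/15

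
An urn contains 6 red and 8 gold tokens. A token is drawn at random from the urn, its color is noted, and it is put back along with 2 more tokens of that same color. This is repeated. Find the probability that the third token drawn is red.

3/7

Sum over the four possibilities for the first two draws (red/not-red each), tracking how the red count and total change by +2 per draw.
P(third is red) = 3/7 ≈ 0.4286. (In a Pólya urn every draw has the same marginal probability 6/14.)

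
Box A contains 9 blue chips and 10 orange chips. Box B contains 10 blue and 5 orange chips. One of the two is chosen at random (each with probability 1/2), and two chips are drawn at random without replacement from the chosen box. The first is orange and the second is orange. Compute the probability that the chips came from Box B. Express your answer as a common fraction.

P(E | Box A) = 5/19; P(E | Box B) = 2/21.
P(E) = 1/2·5/19 + 1/2·2/21 = 143/798.
By Bayes' rule, P(Box B | E) = 1/21 / 143/798 = 38/143 ≈ 0.2657.

38/143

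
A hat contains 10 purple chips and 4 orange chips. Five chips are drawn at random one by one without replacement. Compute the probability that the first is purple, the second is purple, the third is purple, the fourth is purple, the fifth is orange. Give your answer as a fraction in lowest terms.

Multiply the conditional probability of each draw in order, without replacement, so each draw removes one from its color and from the total.
P = (10/14) · (9/13) · (8/12) · (7/11) · (4/10) = 12/143 ≈ 0.0839.

12/143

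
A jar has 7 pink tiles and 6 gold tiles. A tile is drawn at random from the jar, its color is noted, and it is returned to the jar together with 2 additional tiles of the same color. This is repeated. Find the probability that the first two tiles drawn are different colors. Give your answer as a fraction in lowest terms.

Either gold then pink, or pink then gold; after the first draw the total is 15.
P = (6/13)·(7/15) + (7/13)·(6/15) = 28/65 ≈ 0.4308.

28/65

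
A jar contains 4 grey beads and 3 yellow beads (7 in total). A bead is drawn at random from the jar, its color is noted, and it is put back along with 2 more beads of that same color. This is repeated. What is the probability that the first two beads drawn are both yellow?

After a yellow draw the jar holds 5 yellow out of 9.
P = (3/7)·(5/9) = 5/21 ≈ 0.2381.

5/21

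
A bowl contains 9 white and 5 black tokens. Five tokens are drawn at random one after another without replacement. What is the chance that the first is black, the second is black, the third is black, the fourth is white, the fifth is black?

9/2002

Multiply the conditional probability of each draw in order, without replacement, so each draw removes one from its color and from the total.
P = (5/14) · (4/13) · (3/12) · (9/11) · (2/10) = 9/2002 ≈ 0.0045.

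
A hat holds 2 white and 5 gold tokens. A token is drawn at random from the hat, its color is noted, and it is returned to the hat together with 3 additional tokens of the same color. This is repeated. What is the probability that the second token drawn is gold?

5/7

Condition on the first draw. If first is gold (prob 5/7), second-gold has prob (8)/(10); if not (prob 2/7), it has prob 5/(10).
P = (5/7)·(8/10) + (2/7)·(5/10) = 5/7 ≈ 0.7143.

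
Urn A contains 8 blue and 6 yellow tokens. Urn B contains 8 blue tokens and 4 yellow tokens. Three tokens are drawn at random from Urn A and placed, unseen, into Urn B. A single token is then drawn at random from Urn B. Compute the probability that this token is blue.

68/105

Condition on how many of the transferred tokens are blue (from Urn A: 8 blue of 14; then Urn B has 15 total).
  0 blue: C(8,0)C(6,3)/C(14,3) = 5/91; then P = 8/15
  1 blue: C(8,1)C(6,2)/C(14,3) = 30/91; then P = 9/15
  2 blue: C(8,2)C(6,1)/C(14,3) = 6/13; then P = 10/15
  3 blue: C(8,3)C(6,0)/C(14,3) = 2/13; then P = 11/15
P(blue from Urn B) = 68/105 ≈ 0.6476.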